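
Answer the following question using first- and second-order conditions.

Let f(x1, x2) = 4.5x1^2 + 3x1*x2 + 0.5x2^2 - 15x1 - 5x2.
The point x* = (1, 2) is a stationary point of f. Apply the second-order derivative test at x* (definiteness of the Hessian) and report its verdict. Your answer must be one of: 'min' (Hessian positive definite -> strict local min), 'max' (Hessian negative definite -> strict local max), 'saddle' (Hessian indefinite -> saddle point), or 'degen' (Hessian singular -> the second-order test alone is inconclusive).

Compute the Hessian H = grad^2 f:
  H = [[9, 3], [3, 1]]
Verify stationarity: grad f(x*) = H x* + g = (0, 0).
Eigenvalues of H: 0, 10.
H has a zero eigenvalue (singular; positive semidefinite but not definite), so H is neither positive definite, negative definite, nor indefinite. The second-order test alone is inconclusive -> degen.
(Indeed, f is constant along the null direction of H through x*, so x* is not a strict local extremum.)

degen


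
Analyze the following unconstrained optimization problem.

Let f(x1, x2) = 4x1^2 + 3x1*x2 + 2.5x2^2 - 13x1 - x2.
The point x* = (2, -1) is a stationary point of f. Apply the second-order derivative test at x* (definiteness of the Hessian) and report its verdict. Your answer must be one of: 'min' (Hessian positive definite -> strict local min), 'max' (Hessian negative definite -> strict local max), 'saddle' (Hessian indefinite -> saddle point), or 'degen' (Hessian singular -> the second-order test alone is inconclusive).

Compute the Hessian H = grad^2 f:
  H = [[8, 3], [3, 5]]
Verify stationarity: grad f(x*) = H x* + g = (0, 0).
Eigenvalues of H: 3.1459, 9.8541.
Both eigenvalues > 0, so H is positive definite -> x* is a strict local min.

min


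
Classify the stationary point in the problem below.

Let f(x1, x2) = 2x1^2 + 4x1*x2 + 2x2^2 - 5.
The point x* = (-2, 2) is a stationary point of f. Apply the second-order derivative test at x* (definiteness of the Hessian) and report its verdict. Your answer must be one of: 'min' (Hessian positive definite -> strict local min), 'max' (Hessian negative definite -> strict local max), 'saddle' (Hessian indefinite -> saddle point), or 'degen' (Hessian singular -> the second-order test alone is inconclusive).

Compute the Hessian H = grad^2 f:
  H = [[4, 4], [4, 4]]
Verify stationarity: grad f(x*) = H x* + g = (0, 0).
Eigenvalues of H: 0, 8.
H has a zero eigenvalue (singular; positive semidefinite but not definite), so H is neither positive definite, negative definite, nor indefinite. The second-order test alone is inconclusive -> degen.
(Indeed, f is constant along the null direction of H through x*, so x* is not a strict local extremum.)

degen


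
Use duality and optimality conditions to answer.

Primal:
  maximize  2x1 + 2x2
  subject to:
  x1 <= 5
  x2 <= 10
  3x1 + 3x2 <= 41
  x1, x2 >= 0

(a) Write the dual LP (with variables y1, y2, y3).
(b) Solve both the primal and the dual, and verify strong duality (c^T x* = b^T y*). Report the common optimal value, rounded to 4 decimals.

The standard primal-dual pair for 'max c^T x s.t. A x <= b, x >= 0' is:
  Dual:  min b^T y  s.t.  A^T y >= c,  y >= 0.

So the dual LP is:
  minimize  5y1 + 10y2 + 41y3
  subject to:
    y1 + 3y3 >= 2
    y2 + 3y3 >= 2
    y1, y2, y3 >= 0

Solving the primal: x* = (3.6667, 10).
  primal value c^T x* = 27.3333.
Solving the dual: y* = (0, 0, 0.6667).
  dual value b^T y* = 27.3333.
Strong duality: c^T x* = b^T y*. Confirmed.

27.3333


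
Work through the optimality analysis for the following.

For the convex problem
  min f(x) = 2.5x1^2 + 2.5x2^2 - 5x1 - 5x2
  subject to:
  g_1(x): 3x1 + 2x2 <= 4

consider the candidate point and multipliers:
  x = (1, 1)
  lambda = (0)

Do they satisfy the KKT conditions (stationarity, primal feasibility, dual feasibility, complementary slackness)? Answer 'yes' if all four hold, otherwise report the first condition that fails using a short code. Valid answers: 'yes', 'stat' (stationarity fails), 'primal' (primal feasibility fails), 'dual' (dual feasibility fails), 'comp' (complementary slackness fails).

Gradient of f: grad f(x) = Q x + c = (0, 0)
Constraint values g_i(x) = a_i^T x - b_i:
  g_1((1, 1)) = 1
Stationarity residual: grad f(x) + sum_i lambda_i a_i = (0, 0)
  -> stationarity OK
Primal feasibility (all g_i <= 0): FAILS
Dual feasibility (all lambda_i >= 0): OK
Complementary slackness (lambda_i * g_i(x) = 0 for all i): OK

Verdict: the first failing condition is primal_feasibility -> primal.

primal


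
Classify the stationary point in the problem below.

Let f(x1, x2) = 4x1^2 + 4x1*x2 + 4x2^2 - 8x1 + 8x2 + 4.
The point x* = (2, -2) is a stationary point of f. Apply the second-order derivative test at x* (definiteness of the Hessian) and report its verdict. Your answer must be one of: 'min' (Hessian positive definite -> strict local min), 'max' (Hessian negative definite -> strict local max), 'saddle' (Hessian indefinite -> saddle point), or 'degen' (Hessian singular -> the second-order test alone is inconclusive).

Compute the Hessian H = grad^2 f:
  H = [[8, 4], [4, 8]]
Verify stationarity: grad f(x*) = H x* + g = (0, 0).
Eigenvalues of H: 4, 12.
Both eigenvalues > 0, so H is positive definite -> x* is a strict local min.

min


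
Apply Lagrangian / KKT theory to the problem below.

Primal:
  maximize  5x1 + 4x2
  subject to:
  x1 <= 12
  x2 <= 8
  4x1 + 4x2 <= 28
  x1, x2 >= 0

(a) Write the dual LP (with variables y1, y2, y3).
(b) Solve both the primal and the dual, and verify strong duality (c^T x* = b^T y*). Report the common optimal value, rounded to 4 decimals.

The standard primal-dual pair for 'max c^T x s.t. A x <= b, x >= 0' is:
  Dual:  min b^T y  s.t.  A^T y >= c,  y >= 0.

So the dual LP is:
  minimize  12y1 + 8y2 + 28y3
  subject to:
    y1 + 4y3 >= 5
    y2 + 4y3 >= 4
    y1, y2, y3 >= 0

Solving the primal: x* = (7, 0).
  primal value c^T x* = 35.
Solving the dual: y* = (0, 0, 1.25).
  dual value b^T y* = 35.
Strong duality: c^T x* = b^T y*. Confirmed.

35


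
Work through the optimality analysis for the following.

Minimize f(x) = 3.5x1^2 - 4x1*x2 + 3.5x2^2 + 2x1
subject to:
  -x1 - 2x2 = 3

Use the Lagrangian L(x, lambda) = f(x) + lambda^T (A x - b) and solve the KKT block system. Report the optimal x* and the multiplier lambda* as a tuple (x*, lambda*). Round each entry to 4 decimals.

Form the Lagrangian:
  L(x, lambda) = (1/2) x^T Q x + c^T x + lambda^T (A x - b)
Stationarity (grad_x L = 0): Q x + c + A^T lambda = 0.
Primal feasibility: A x = b.

This gives the KKT block system:
  [ Q   A^T ] [ x     ]   [-c ]
  [ A    0  ] [ lambda ] = [ b ]

Solving the linear system:
  x*      = (-1.0392, -0.9804)
  lambda* = (-1.3529)
  f(x*)   = 0.9902

x* = (-1.0392, -0.9804), lambda* = (-1.3529)


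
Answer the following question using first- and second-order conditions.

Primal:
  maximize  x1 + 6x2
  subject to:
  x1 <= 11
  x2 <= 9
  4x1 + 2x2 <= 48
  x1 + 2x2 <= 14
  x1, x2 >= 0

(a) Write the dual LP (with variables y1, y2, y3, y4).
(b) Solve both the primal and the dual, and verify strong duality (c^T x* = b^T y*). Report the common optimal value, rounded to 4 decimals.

The standard primal-dual pair for 'max c^T x s.t. A x <= b, x >= 0' is:
  Dual:  min b^T y  s.t.  A^T y >= c,  y >= 0.

So the dual LP is:
  minimize  11y1 + 9y2 + 48y3 + 14y4
  subject to:
    y1 + 4y3 + y4 >= 1
    y2 + 2y3 + 2y4 >= 6
    y1, y2, y3, y4 >= 0

Solving the primal: x* = (0, 7).
  primal value c^T x* = 42.
Solving the dual: y* = (0, 0, 0, 3).
  dual value b^T y* = 42.
Strong duality: c^T x* = b^T y*. Confirmed.

42


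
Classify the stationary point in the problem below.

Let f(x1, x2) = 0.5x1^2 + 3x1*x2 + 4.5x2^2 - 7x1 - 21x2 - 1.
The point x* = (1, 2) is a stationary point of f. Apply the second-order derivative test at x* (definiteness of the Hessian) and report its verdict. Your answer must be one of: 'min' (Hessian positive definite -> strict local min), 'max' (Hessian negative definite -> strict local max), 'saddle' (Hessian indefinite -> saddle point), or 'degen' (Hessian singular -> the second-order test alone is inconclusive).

Compute the Hessian H = grad^2 f:
  H = [[1, 3], [3, 9]]
Verify stationarity: grad f(x*) = H x* + g = (0, 0).
Eigenvalues of H: 0, 10.
H has a zero eigenvalue (singular; positive semidefinite but not definite), so H is neither positive definite, negative definite, nor indefinite. The second-order test alone is inconclusive -> degen.
(Indeed, f is constant along the null direction of H through x*, so x* is not a strict local extremum.)

degen


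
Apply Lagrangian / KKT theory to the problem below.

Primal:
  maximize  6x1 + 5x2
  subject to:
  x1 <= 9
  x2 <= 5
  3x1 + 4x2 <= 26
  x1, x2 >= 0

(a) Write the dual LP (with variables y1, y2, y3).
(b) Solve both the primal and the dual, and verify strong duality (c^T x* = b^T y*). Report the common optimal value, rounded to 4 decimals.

The standard primal-dual pair for 'max c^T x s.t. A x <= b, x >= 0' is:
  Dual:  min b^T y  s.t.  A^T y >= c,  y >= 0.

So the dual LP is:
  minimize  9y1 + 5y2 + 26y3
  subject to:
    y1 + 3y3 >= 6
    y2 + 4y3 >= 5
    y1, y2, y3 >= 0

Solving the primal: x* = (8.6667, 0).
  primal value c^T x* = 52.
Solving the dual: y* = (0, 0, 2).
  dual value b^T y* = 52.
Strong duality: c^T x* = b^T y*. Confirmed.

52


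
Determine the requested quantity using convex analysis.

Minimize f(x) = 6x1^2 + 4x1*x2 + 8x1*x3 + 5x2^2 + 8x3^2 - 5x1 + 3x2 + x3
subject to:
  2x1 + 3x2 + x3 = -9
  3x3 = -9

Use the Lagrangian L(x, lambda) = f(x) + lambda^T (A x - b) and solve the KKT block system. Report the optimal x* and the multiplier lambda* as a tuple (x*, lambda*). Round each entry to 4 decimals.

Form the Lagrangian:
  L(x, lambda) = (1/2) x^T Q x + c^T x + lambda^T (A x - b)
Stationarity (grad_x L = 0): Q x + c + A^T lambda = 0.
Primal feasibility: A x = b.

This gives the KKT block system:
  [ Q   A^T ] [ x     ]   [-c ]
  [ A    0  ] [ lambda ] = [ b ]

Solving the linear system:
  x*      = (2.31, -3.54, -3)
  lambda* = (7.72, 6.9333)
  f(x*)   = 53.355

x* = (2.31, -3.54, -3), lambda* = (7.72, 6.9333)


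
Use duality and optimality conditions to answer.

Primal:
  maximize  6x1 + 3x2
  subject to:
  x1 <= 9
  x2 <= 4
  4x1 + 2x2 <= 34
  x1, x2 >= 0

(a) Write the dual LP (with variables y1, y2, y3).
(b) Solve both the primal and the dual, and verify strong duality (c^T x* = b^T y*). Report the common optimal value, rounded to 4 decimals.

The standard primal-dual pair for 'max c^T x s.t. A x <= b, x >= 0' is:
  Dual:  min b^T y  s.t.  A^T y >= c,  y >= 0.

So the dual LP is:
  minimize  9y1 + 4y2 + 34y3
  subject to:
    y1 + 4y3 >= 6
    y2 + 2y3 >= 3
    y1, y2, y3 >= 0

Solving the primal: x* = (8.5, 0).
  primal value c^T x* = 51.
Solving the dual: y* = (0, 0, 1.5).
  dual value b^T y* = 51.
Strong duality: c^T x* = b^T y*. Confirmed.

51


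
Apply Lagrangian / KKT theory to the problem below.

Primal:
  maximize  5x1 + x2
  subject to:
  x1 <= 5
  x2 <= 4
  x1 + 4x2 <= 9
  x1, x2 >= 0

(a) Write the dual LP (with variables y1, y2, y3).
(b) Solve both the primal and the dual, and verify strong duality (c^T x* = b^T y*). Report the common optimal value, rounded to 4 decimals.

The standard primal-dual pair for 'max c^T x s.t. A x <= b, x >= 0' is:
  Dual:  min b^T y  s.t.  A^T y >= c,  y >= 0.

So the dual LP is:
  minimize  5y1 + 4y2 + 9y3
  subject to:
    y1 + y3 >= 5
    y2 + 4y3 >= 1
    y1, y2, y3 >= 0

Solving the primal: x* = (5, 1).
  primal value c^T x* = 26.
Solving the dual: y* = (4.75, 0, 0.25).
  dual value b^T y* = 26.
Strong duality: c^T x* = b^T y*. Confirmed.

26


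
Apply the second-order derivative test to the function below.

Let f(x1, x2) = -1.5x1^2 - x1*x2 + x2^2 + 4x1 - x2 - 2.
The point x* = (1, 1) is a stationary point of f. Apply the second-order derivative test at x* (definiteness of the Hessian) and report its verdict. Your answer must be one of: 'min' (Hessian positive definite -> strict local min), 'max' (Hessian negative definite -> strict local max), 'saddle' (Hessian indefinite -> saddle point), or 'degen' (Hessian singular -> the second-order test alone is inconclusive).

Compute the Hessian H = grad^2 f:
  H = [[-3, -1], [-1, 2]]
Verify stationarity: grad f(x*) = H x* + g = (0, 0).
Eigenvalues of H: -3.1926, 2.1926.
Eigenvalues have mixed signs, so H is indefinite -> x* is a saddle point.

saddle


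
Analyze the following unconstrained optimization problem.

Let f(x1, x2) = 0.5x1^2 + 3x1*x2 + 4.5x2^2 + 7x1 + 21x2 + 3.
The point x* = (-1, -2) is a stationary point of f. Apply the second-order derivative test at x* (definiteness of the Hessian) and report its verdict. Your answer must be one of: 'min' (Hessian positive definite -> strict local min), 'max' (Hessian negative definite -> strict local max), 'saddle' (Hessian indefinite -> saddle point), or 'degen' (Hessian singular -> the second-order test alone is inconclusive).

Compute the Hessian H = grad^2 f:
  H = [[1, 3], [3, 9]]
Verify stationarity: grad f(x*) = H x* + g = (0, 0).
Eigenvalues of H: 0, 10.
H has a zero eigenvalue (singular; positive semidefinite but not definite), so H is neither positive definite, negative definite, nor indefinite. The second-order test alone is inconclusive -> degen.
(Indeed, f is constant along the null direction of H through x*, so x* is not a strict local extremum.)

degen


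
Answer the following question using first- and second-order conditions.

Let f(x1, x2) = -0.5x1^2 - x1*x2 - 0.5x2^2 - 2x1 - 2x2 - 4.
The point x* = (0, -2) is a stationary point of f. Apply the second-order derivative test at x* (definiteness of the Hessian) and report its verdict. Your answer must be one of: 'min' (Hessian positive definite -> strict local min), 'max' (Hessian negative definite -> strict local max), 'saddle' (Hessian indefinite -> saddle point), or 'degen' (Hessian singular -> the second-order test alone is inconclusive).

Compute the Hessian H = grad^2 f:
  H = [[-1, -1], [-1, -1]]
Verify stationarity: grad f(x*) = H x* + g = (0, 0).
Eigenvalues of H: -2, 0.
H has a zero eigenvalue (singular; negative semidefinite but not definite), so H is neither positive definite, negative definite, nor indefinite. The second-order test alone is inconclusive -> degen.
(Indeed, f is constant along the null direction of H through x*, so x* is not a strict local extremum.)

degen


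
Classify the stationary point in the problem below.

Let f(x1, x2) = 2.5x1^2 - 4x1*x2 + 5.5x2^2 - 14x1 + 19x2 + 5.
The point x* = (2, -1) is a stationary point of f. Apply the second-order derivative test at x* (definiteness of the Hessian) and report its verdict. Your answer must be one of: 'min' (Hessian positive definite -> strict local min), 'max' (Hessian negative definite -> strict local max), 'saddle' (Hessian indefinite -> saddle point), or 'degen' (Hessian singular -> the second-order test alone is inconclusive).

Compute the Hessian H = grad^2 f:
  H = [[5, -4], [-4, 11]]
Verify stationarity: grad f(x*) = H x* + g = (0, 0).
Eigenvalues of H: 3, 13.
Both eigenvalues > 0, so H is positive definite -> x* is a strict local min.

min


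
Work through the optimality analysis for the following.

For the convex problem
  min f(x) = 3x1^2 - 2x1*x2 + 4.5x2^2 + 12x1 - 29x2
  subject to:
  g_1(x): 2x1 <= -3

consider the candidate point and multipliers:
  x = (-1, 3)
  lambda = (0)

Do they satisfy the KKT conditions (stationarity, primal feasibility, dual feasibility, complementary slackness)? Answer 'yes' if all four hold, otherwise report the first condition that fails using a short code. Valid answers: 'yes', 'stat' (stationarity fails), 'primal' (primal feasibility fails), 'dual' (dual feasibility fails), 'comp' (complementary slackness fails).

Gradient of f: grad f(x) = Q x + c = (0, 0)
Constraint values g_i(x) = a_i^T x - b_i:
  g_1((-1, 3)) = 1
Stationarity residual: grad f(x) + sum_i lambda_i a_i = (0, 0)
  -> stationarity OK
Primal feasibility (all g_i <= 0): FAILS
Dual feasibility (all lambda_i >= 0): OK
Complementary slackness (lambda_i * g_i(x) = 0 for all i): OK

Verdict: the first failing condition is primal_feasibility -> primal.

primal


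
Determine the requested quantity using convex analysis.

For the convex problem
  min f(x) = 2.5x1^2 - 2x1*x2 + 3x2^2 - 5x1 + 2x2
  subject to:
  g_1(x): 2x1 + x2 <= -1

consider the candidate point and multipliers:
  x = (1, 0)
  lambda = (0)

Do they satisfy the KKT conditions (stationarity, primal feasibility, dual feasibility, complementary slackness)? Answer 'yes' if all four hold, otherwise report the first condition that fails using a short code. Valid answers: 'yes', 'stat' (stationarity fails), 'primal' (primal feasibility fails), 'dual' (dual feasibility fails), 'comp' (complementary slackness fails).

Gradient of f: grad f(x) = Q x + c = (0, 0)
Constraint values g_i(x) = a_i^T x - b_i:
  g_1((1, 0)) = 3
Stationarity residual: grad f(x) + sum_i lambda_i a_i = (0, 0)
  -> stationarity OK
Primal feasibility (all g_i <= 0): FAILS
Dual feasibility (all lambda_i >= 0): OK
Complementary slackness (lambda_i * g_i(x) = 0 for all i): OK

Verdict: the first failing condition is primal_feasibility -> primal.

primal


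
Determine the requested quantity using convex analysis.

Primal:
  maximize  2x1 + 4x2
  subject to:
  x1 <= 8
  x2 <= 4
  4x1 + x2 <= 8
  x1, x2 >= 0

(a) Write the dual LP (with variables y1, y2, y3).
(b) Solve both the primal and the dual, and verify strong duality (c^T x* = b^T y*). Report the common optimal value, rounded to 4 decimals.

The standard primal-dual pair for 'max c^T x s.t. A x <= b, x >= 0' is:
  Dual:  min b^T y  s.t.  A^T y >= c,  y >= 0.

So the dual LP is:
  minimize  8y1 + 4y2 + 8y3
  subject to:
    y1 + 4y3 >= 2
    y2 + y3 >= 4
    y1, y2, y3 >= 0

Solving the primal: x* = (1, 4).
  primal value c^T x* = 18.
Solving the dual: y* = (0, 3.5, 0.5).
  dual value b^T y* = 18.
Strong duality: c^T x* = b^T y*. Confirmed.

18


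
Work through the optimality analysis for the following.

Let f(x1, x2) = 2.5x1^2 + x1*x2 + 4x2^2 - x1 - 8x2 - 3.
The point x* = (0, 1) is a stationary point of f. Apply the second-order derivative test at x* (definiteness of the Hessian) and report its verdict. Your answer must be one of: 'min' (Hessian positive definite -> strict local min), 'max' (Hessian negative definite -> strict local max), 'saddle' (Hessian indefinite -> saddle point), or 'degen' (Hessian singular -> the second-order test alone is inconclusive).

Compute the Hessian H = grad^2 f:
  H = [[5, 1], [1, 8]]
Verify stationarity: grad f(x*) = H x* + g = (0, 0).
Eigenvalues of H: 4.6972, 8.3028.
Both eigenvalues > 0, so H is positive definite -> x* is a strict local min.

min


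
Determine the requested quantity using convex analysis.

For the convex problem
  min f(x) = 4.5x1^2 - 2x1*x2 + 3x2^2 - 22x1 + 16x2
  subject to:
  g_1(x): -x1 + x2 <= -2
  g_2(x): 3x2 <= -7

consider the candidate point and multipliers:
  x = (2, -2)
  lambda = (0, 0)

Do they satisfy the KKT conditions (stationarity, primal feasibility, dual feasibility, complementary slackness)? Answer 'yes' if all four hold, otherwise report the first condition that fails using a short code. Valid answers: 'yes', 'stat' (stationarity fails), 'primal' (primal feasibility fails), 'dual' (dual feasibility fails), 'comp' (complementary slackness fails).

Gradient of f: grad f(x) = Q x + c = (0, 0)
Constraint values g_i(x) = a_i^T x - b_i:
  g_1((2, -2)) = -2
  g_2((2, -2)) = 1
Stationarity residual: grad f(x) + sum_i lambda_i a_i = (0, 0)
  -> stationarity OK
Primal feasibility (all g_i <= 0): FAILS
Dual feasibility (all lambda_i >= 0): OK
Complementary slackness (lambda_i * g_i(x) = 0 for all i): OK

Verdict: the first failing condition is primal_feasibility -> primal.

primal


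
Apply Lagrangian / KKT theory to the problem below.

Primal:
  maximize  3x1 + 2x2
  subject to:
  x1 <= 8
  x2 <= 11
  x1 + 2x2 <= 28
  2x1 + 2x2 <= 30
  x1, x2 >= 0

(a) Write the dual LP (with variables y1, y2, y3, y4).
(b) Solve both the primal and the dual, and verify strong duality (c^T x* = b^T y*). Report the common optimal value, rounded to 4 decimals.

The standard primal-dual pair for 'max c^T x s.t. A x <= b, x >= 0' is:
  Dual:  min b^T y  s.t.  A^T y >= c,  y >= 0.

So the dual LP is:
  minimize  8y1 + 11y2 + 28y3 + 30y4
  subject to:
    y1 + y3 + 2y4 >= 3
    y2 + 2y3 + 2y4 >= 2
    y1, y2, y3, y4 >= 0

Solving the primal: x* = (8, 7).
  primal value c^T x* = 38.
Solving the dual: y* = (1, 0, 0, 1).
  dual value b^T y* = 38.
Strong duality: c^T x* = b^T y*. Confirmed.

38


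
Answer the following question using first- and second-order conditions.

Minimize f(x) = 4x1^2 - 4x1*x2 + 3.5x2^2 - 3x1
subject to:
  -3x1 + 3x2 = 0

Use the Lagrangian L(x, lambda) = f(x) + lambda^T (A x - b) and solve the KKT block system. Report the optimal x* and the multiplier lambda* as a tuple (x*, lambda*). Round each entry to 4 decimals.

Form the Lagrangian:
  L(x, lambda) = (1/2) x^T Q x + c^T x + lambda^T (A x - b)
Stationarity (grad_x L = 0): Q x + c + A^T lambda = 0.
Primal feasibility: A x = b.

This gives the KKT block system:
  [ Q   A^T ] [ x     ]   [-c ]
  [ A    0  ] [ lambda ] = [ b ]

Solving the linear system:
  x*      = (0.4286, 0.4286)
  lambda* = (-0.4286)
  f(x*)   = -0.6429

x* = (0.4286, 0.4286), lambda* = (-0.4286)


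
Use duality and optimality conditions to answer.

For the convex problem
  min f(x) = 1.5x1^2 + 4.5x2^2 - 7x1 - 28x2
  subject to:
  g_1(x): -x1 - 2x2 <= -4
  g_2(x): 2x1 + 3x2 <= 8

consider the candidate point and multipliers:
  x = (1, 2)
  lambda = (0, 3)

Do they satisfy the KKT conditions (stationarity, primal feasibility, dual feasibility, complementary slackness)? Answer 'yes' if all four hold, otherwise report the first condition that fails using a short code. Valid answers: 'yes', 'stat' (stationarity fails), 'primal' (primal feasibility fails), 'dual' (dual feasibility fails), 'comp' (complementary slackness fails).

Gradient of f: grad f(x) = Q x + c = (-4, -10)
Constraint values g_i(x) = a_i^T x - b_i:
  g_1((1, 2)) = -1
  g_2((1, 2)) = 0
Stationarity residual: grad f(x) + sum_i lambda_i a_i = (2, -1)
  -> stationarity FAILS
Primal feasibility (all g_i <= 0): OK
Dual feasibility (all lambda_i >= 0): OK
Complementary slackness (lambda_i * g_i(x) = 0 for all i): OK

Verdict: the first failing condition is stationarity -> stat.

stat


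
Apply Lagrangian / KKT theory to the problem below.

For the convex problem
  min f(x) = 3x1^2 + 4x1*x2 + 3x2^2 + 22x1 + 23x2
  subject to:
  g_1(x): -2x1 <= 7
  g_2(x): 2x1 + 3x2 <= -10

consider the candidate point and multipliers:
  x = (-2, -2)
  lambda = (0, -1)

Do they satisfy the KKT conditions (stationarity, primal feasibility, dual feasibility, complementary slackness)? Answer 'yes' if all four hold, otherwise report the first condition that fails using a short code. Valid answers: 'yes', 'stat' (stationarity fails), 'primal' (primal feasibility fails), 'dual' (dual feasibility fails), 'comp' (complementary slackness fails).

Gradient of f: grad f(x) = Q x + c = (2, 3)
Constraint values g_i(x) = a_i^T x - b_i:
  g_1((-2, -2)) = -3
  g_2((-2, -2)) = 0
Stationarity residual: grad f(x) + sum_i lambda_i a_i = (0, 0)
  -> stationarity OK
Primal feasibility (all g_i <= 0): OK
Dual feasibility (all lambda_i >= 0): FAILS
Complementary slackness (lambda_i * g_i(x) = 0 for all i): OK

Verdict: the first failing condition is dual_feasibility -> dual.

dual


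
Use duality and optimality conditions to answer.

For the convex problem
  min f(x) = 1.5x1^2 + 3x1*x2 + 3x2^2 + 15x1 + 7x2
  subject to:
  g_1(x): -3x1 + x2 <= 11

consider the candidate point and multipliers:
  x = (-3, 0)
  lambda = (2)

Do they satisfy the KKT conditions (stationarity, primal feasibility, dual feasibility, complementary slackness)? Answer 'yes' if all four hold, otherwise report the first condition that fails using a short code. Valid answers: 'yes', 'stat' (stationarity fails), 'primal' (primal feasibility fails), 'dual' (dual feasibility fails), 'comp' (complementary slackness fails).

Gradient of f: grad f(x) = Q x + c = (6, -2)
Constraint values g_i(x) = a_i^T x - b_i:
  g_1((-3, 0)) = -2
Stationarity residual: grad f(x) + sum_i lambda_i a_i = (0, 0)
  -> stationarity OK
Primal feasibility (all g_i <= 0): OK
Dual feasibility (all lambda_i >= 0): OK
Complementary slackness (lambda_i * g_i(x) = 0 for all i): FAILS

Verdict: the first failing condition is complementary_slackness -> comp.

comp


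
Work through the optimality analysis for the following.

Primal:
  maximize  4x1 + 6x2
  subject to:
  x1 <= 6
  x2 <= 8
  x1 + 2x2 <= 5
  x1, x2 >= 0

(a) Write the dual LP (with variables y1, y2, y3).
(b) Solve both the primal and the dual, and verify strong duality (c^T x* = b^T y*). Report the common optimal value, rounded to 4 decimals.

The standard primal-dual pair for 'max c^T x s.t. A x <= b, x >= 0' is:
  Dual:  min b^T y  s.t.  A^T y >= c,  y >= 0.

So the dual LP is:
  minimize  6y1 + 8y2 + 5y3
  subject to:
    y1 + y3 >= 4
    y2 + 2y3 >= 6
    y1, y2, y3 >= 0

Solving the primal: x* = (5, 0).
  primal value c^T x* = 20.
Solving the dual: y* = (0, 0, 4).
  dual value b^T y* = 20.
Strong duality: c^T x* = b^T y*. Confirmed.

20


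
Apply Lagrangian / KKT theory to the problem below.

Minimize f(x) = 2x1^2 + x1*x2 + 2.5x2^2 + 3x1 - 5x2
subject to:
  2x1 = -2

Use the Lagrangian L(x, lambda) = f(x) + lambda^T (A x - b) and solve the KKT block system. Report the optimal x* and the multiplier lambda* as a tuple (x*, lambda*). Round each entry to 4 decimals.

Form the Lagrangian:
  L(x, lambda) = (1/2) x^T Q x + c^T x + lambda^T (A x - b)
Stationarity (grad_x L = 0): Q x + c + A^T lambda = 0.
Primal feasibility: A x = b.

This gives the KKT block system:
  [ Q   A^T ] [ x     ]   [-c ]
  [ A    0  ] [ lambda ] = [ b ]

Solving the linear system:
  x*      = (-1, 1.2)
  lambda* = (-0.1)
  f(x*)   = -4.6

x* = (-1, 1.2), lambda* = (-0.1)


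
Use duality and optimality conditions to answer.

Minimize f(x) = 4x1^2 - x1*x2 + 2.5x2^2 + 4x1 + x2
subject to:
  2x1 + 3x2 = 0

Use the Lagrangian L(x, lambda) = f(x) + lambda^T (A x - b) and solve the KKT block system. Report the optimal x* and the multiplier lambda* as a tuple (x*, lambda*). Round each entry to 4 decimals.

Form the Lagrangian:
  L(x, lambda) = (1/2) x^T Q x + c^T x + lambda^T (A x - b)
Stationarity (grad_x L = 0): Q x + c + A^T lambda = 0.
Primal feasibility: A x = b.

This gives the KKT block system:
  [ Q   A^T ] [ x     ]   [-c ]
  [ A    0  ] [ lambda ] = [ b ]

Solving the linear system:
  x*      = (-0.2885, 0.1923)
  lambda* = (-0.75)
  f(x*)   = -0.4808

x* = (-0.2885, 0.1923), lambda* = (-0.75)


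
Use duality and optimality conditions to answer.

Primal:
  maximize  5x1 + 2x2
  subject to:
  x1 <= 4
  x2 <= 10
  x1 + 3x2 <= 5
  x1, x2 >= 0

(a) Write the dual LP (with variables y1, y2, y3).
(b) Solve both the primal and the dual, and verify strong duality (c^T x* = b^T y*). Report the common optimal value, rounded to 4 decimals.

The standard primal-dual pair for 'max c^T x s.t. A x <= b, x >= 0' is:
  Dual:  min b^T y  s.t.  A^T y >= c,  y >= 0.

So the dual LP is:
  minimize  4y1 + 10y2 + 5y3
  subject to:
    y1 + y3 >= 5
    y2 + 3y3 >= 2
    y1, y2, y3 >= 0

Solving the primal: x* = (4, 0.3333).
  primal value c^T x* = 20.6667.
Solving the dual: y* = (4.3333, 0, 0.6667).
  dual value b^T y* = 20.6667.
Strong duality: c^T x* = b^T y*. Confirmed.

20.6667


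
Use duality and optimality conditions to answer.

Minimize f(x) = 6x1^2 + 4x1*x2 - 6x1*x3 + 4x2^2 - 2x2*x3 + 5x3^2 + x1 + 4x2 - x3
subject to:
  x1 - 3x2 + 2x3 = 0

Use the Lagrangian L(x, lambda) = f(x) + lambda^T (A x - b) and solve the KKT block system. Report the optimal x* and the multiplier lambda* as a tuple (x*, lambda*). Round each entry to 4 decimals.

Form the Lagrangian:
  L(x, lambda) = (1/2) x^T Q x + c^T x + lambda^T (A x - b)
Stationarity (grad_x L = 0): Q x + c + A^T lambda = 0.
Primal feasibility: A x = b.

This gives the KKT block system:
  [ Q   A^T ] [ x     ]   [-c ]
  [ A    0  ] [ lambda ] = [ b ]

Solving the linear system:
  x*      = (-0.177, -0.1851, -0.1892)
  lambda* = (0.7297)
  f(x*)   = -0.3642

x* = (-0.177, -0.1851, -0.1892), lambda* = (0.7297)


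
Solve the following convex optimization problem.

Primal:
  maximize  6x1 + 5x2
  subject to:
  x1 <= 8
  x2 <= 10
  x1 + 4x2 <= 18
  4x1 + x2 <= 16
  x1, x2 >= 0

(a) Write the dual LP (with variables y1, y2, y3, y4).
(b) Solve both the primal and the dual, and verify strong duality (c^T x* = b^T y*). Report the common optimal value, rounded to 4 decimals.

The standard primal-dual pair for 'max c^T x s.t. A x <= b, x >= 0' is:
  Dual:  min b^T y  s.t.  A^T y >= c,  y >= 0.

So the dual LP is:
  minimize  8y1 + 10y2 + 18y3 + 16y4
  subject to:
    y1 + y3 + 4y4 >= 6
    y2 + 4y3 + y4 >= 5
    y1, y2, y3, y4 >= 0

Solving the primal: x* = (3.0667, 3.7333).
  primal value c^T x* = 37.0667.
Solving the dual: y* = (0, 0, 0.9333, 1.2667).
  dual value b^T y* = 37.0667.
Strong duality: c^T x* = b^T y*. Confirmed.

37.0667


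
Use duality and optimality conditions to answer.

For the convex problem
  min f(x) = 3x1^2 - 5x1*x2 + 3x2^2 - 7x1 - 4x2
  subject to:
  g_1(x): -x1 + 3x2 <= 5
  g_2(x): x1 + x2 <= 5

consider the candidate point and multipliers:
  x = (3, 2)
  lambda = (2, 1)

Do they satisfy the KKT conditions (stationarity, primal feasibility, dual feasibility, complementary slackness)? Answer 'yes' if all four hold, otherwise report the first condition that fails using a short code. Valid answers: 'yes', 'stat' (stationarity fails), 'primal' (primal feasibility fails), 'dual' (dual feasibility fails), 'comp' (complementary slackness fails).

Gradient of f: grad f(x) = Q x + c = (1, -7)
Constraint values g_i(x) = a_i^T x - b_i:
  g_1((3, 2)) = -2
  g_2((3, 2)) = 0
Stationarity residual: grad f(x) + sum_i lambda_i a_i = (0, 0)
  -> stationarity OK
Primal feasibility (all g_i <= 0): OK
Dual feasibility (all lambda_i >= 0): OK
Complementary slackness (lambda_i * g_i(x) = 0 for all i): FAILS

Verdict: the first failing condition is complementary_slackness -> comp.

comp


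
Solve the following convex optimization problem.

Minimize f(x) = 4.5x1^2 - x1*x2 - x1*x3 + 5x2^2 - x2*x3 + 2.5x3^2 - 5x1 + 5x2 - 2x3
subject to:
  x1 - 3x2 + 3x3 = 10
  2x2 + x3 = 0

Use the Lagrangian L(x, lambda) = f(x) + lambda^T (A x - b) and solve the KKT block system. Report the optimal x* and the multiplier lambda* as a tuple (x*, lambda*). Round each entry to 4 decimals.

Form the Lagrangian:
  L(x, lambda) = (1/2) x^T Q x + c^T x + lambda^T (A x - b)
Stationarity (grad_x L = 0): Q x + c + A^T lambda = 0.
Primal feasibility: A x = b.

This gives the KKT block system:
  [ Q   A^T ] [ x     ]   [-c ]
  [ A    0  ] [ lambda ] = [ b ]

Solving the linear system:
  x*      = (0.9654, -1.0038, 2.0077)
  lambda* = (-2.685, -0.0218)
  f(x*)   = 6.4942

x* = (0.9654, -1.0038, 2.0077), lambda* = (-2.685, -0.0218)


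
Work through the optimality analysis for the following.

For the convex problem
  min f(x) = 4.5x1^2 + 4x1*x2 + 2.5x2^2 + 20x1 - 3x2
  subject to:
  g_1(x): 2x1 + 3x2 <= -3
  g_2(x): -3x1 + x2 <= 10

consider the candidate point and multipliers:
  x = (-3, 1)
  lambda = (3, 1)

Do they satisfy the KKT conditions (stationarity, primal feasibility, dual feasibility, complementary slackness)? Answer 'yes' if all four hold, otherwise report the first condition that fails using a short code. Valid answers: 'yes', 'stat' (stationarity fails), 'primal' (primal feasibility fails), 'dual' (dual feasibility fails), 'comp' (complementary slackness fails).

Gradient of f: grad f(x) = Q x + c = (-3, -10)
Constraint values g_i(x) = a_i^T x - b_i:
  g_1((-3, 1)) = 0
  g_2((-3, 1)) = 0
Stationarity residual: grad f(x) + sum_i lambda_i a_i = (0, 0)
  -> stationarity OK
Primal feasibility (all g_i <= 0): OK
Dual feasibility (all lambda_i >= 0): OK
Complementary slackness (lambda_i * g_i(x) = 0 for all i): OK

Verdict: yes, KKT holds.

yes


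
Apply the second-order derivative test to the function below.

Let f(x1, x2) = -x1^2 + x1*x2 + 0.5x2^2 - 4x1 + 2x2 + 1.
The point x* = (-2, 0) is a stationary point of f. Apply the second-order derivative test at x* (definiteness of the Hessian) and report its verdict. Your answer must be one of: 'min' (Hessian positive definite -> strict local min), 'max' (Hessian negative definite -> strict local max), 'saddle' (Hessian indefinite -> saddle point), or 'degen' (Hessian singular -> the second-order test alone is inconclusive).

Compute the Hessian H = grad^2 f:
  H = [[-2, 1], [1, 1]]
Verify stationarity: grad f(x*) = H x* + g = (0, 0).
Eigenvalues of H: -2.3028, 1.3028.
Eigenvalues have mixed signs, so H is indefinite -> x* is a saddle point.

saddle


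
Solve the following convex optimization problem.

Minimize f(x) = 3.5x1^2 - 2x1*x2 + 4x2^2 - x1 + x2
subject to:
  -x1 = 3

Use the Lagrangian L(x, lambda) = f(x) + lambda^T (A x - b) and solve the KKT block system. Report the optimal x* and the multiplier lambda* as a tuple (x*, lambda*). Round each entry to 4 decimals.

Form the Lagrangian:
  L(x, lambda) = (1/2) x^T Q x + c^T x + lambda^T (A x - b)
Stationarity (grad_x L = 0): Q x + c + A^T lambda = 0.
Primal feasibility: A x = b.

This gives the KKT block system:
  [ Q   A^T ] [ x     ]   [-c ]
  [ A    0  ] [ lambda ] = [ b ]

Solving the linear system:
  x*      = (-3, -0.875)
  lambda* = (-20.25)
  f(x*)   = 31.4375

x* = (-3, -0.875), lambda* = (-20.25)


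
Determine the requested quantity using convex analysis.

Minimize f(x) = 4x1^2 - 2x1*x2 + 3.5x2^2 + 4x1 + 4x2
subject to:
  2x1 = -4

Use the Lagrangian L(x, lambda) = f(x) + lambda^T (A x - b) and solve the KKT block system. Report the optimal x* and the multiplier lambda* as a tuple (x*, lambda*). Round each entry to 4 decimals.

Form the Lagrangian:
  L(x, lambda) = (1/2) x^T Q x + c^T x + lambda^T (A x - b)
Stationarity (grad_x L = 0): Q x + c + A^T lambda = 0.
Primal feasibility: A x = b.

This gives the KKT block system:
  [ Q   A^T ] [ x     ]   [-c ]
  [ A    0  ] [ lambda ] = [ b ]

Solving the linear system:
  x*      = (-2, -1.1429)
  lambda* = (4.8571)
  f(x*)   = 3.4286

x* = (-2, -1.1429), lambda* = (4.8571)


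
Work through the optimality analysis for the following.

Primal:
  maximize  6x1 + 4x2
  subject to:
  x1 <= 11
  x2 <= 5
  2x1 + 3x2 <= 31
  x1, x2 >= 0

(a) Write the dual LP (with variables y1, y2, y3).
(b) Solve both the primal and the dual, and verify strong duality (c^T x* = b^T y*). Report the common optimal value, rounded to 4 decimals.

The standard primal-dual pair for 'max c^T x s.t. A x <= b, x >= 0' is:
  Dual:  min b^T y  s.t.  A^T y >= c,  y >= 0.

So the dual LP is:
  minimize  11y1 + 5y2 + 31y3
  subject to:
    y1 + 2y3 >= 6
    y2 + 3y3 >= 4
    y1, y2, y3 >= 0

Solving the primal: x* = (11, 3).
  primal value c^T x* = 78.
Solving the dual: y* = (3.3333, 0, 1.3333).
  dual value b^T y* = 78.
Strong duality: c^T x* = b^T y*. Confirmed.

78


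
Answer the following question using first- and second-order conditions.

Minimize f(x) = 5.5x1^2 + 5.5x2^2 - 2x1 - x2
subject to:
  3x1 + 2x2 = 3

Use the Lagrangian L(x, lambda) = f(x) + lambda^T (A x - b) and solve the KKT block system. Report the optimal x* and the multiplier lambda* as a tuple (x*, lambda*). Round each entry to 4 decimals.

Form the Lagrangian:
  L(x, lambda) = (1/2) x^T Q x + c^T x + lambda^T (A x - b)
Stationarity (grad_x L = 0): Q x + c + A^T lambda = 0.
Primal feasibility: A x = b.

This gives the KKT block system:
  [ Q   A^T ] [ x     ]   [-c ]
  [ A    0  ] [ lambda ] = [ b ]

Solving the linear system:
  x*      = (0.7063, 0.4406)
  lambda* = (-1.9231)
  f(x*)   = 1.958

x* = (0.7063, 0.4406), lambda* = (-1.9231)


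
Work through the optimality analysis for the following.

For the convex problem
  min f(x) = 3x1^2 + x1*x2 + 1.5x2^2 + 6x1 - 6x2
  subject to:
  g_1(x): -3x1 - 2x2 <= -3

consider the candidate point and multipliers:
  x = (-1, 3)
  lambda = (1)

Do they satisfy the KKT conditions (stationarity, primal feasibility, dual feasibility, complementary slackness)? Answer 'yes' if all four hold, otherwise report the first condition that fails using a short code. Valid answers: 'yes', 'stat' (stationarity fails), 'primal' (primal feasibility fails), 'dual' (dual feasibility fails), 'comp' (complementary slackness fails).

Gradient of f: grad f(x) = Q x + c = (3, 2)
Constraint values g_i(x) = a_i^T x - b_i:
  g_1((-1, 3)) = 0
Stationarity residual: grad f(x) + sum_i lambda_i a_i = (0, 0)
  -> stationarity OK
Primal feasibility (all g_i <= 0): OK
Dual feasibility (all lambda_i >= 0): OK
Complementary slackness (lambda_i * g_i(x) = 0 for all i): OK

Verdict: yes, KKT holds.

yes


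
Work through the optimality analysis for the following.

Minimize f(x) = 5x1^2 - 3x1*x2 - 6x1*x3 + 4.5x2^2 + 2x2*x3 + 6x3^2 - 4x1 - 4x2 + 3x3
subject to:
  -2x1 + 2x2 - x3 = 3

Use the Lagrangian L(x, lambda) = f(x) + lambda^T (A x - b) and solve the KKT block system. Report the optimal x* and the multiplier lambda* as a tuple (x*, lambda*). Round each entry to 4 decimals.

Form the Lagrangian:
  L(x, lambda) = (1/2) x^T Q x + c^T x + lambda^T (A x - b)
Stationarity (grad_x L = 0): Q x + c + A^T lambda = 0.
Primal feasibility: A x = b.

This gives the KKT block system:
  [ Q   A^T ] [ x     ]   [-c ]
  [ A    0  ] [ lambda ] = [ b ]

Solving the linear system:
  x*      = (-0.1284, 1.0369, -0.6694)
  lambda* = (-2.1891)
  f(x*)   = 0.4625

x* = (-0.1284, 1.0369, -0.6694), lambda* = (-2.1891)


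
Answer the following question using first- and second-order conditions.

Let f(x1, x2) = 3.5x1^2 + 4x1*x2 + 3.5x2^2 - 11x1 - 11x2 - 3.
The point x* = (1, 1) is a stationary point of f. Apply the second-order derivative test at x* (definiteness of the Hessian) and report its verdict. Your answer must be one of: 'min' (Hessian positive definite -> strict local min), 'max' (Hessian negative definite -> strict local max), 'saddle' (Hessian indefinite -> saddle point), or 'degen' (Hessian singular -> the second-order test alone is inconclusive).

Compute the Hessian H = grad^2 f:
  H = [[7, 4], [4, 7]]
Verify stationarity: grad f(x*) = H x* + g = (0, 0).
Eigenvalues of H: 3, 11.
Both eigenvalues > 0, so H is positive definite -> x* is a strict local min.

min


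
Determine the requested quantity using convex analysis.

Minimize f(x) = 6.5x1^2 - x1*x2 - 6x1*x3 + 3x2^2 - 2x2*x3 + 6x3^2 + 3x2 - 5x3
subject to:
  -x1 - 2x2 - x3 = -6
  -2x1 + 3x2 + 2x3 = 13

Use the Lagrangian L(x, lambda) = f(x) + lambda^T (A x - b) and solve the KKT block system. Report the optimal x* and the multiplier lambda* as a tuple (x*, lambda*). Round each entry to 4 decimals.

Form the Lagrangian:
  L(x, lambda) = (1/2) x^T Q x + c^T x + lambda^T (A x - b)
Stationarity (grad_x L = 0): Q x + c + A^T lambda = 0.
Primal feasibility: A x = b.

This gives the KKT block system:
  [ Q   A^T ] [ x     ]   [-c ]
  [ A    0  ] [ lambda ] = [ b ]

Solving the linear system:
  x*      = (-0.9277, 2.7108, 1.5061)
  lambda* = (-5.2947, -9.2565)
  f(x*)   = 44.5839

x* = (-0.9277, 2.7108, 1.5061), lambda* = (-5.2947, -9.2565)


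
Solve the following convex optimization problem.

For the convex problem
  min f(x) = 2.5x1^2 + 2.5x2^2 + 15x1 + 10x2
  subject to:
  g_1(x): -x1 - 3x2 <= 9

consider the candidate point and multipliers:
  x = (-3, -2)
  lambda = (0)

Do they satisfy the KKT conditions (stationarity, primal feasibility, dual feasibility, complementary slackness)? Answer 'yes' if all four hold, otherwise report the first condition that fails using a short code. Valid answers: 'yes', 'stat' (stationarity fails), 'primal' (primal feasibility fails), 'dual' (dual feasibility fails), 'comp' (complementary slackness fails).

Gradient of f: grad f(x) = Q x + c = (0, 0)
Constraint values g_i(x) = a_i^T x - b_i:
  g_1((-3, -2)) = 0
Stationarity residual: grad f(x) + sum_i lambda_i a_i = (0, 0)
  -> stationarity OK
Primal feasibility (all g_i <= 0): OK
Dual feasibility (all lambda_i >= 0): OK
Complementary slackness (lambda_i * g_i(x) = 0 for all i): OK

Verdict: yes, KKT holds.

yes


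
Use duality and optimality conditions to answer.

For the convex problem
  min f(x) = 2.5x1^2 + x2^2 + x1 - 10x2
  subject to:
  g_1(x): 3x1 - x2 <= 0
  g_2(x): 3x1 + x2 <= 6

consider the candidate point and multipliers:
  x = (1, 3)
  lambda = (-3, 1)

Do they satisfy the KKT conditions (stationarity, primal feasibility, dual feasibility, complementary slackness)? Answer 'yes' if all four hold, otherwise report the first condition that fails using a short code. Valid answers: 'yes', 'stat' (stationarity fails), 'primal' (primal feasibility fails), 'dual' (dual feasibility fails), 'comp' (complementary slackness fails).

Gradient of f: grad f(x) = Q x + c = (6, -4)
Constraint values g_i(x) = a_i^T x - b_i:
  g_1((1, 3)) = 0
  g_2((1, 3)) = 0
Stationarity residual: grad f(x) + sum_i lambda_i a_i = (0, 0)
  -> stationarity OK
Primal feasibility (all g_i <= 0): OK
Dual feasibility (all lambda_i >= 0): FAILS
Complementary slackness (lambda_i * g_i(x) = 0 for all i): OK

Verdict: the first failing condition is dual_feasibility -> dual.

dual
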